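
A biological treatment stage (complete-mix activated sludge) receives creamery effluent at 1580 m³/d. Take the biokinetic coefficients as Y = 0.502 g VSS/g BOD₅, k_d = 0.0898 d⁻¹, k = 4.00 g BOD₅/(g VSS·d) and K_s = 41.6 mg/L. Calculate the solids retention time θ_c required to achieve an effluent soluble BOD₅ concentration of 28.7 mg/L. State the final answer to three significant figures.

Specific growth rate at S = 28.7 mg/L: μ = YkS/(K_s+S) = 0.502·4.00·28.7/(41.6+28.7) = 0.8198 d⁻¹.
θ_c = 1/(μ − k_d) = 1/(0.8198 − 0.0898) = 1/0.7300 = 1.370 d.

θ_c ≈ 1.37 d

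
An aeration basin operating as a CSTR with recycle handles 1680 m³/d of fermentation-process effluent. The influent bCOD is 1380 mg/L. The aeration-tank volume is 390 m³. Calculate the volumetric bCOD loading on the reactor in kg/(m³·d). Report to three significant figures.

L_v = Q S₀ / V = 1680 × 1380 × 10⁻³ / 390.0 = 5.945 kg/(m³·d).

L_v ≈ 5.94 kg bCOD/(m³·d)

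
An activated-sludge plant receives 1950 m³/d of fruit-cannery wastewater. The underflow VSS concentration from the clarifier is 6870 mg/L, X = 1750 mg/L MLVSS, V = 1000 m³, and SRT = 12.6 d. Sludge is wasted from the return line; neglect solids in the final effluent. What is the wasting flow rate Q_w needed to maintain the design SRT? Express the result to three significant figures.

Q_w ≈ 20.2 m³/d

Wasting from the return line (neglecting effluent solids): Q_w = V·X / (θ_c·X_r) = 1000 × 1750 / (12.6 × 6870) = 20.22 m³/d.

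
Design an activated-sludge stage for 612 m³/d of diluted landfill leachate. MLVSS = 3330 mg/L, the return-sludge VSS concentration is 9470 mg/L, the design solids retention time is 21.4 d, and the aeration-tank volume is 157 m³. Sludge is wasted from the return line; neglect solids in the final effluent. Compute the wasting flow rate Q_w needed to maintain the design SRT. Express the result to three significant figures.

Q_w ≈ 2.58 m³/d

θ_c = V·X/(Q_w·X_r) when wasting from the recycle, so Q_w = V·X/(θ_c·X_r) = 157.0 × 3330 / (21.4 × 9470) = 2.580 m³/d.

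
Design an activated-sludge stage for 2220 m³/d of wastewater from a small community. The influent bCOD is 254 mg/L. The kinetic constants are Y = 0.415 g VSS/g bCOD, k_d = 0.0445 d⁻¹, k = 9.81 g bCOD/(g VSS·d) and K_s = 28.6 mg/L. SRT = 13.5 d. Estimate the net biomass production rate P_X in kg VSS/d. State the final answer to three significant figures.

P_X ≈ 146 kg VSS/d

Effluent substrate depends only on kinetics and SRT: S = K_s(1 + k_d θ_c) / [θ_c(Yk − k_d) − 1] = 28.6 × (1 + 0.0445 × 13.5) / [13.5 × (0.415 × 9.81 − 0.0445) − 1] = 45.78 / 53.36 = 0.8580 mg/L.
Correct the yield for decay: Y_obs = Y/(1 + k_d θ_c) = 0.415 / (1 + 0.0445 × 13.5) = 0.415 / 1.601 = 0.2593.
Mass of bCOD removed per day: Q(S₀ − S) = 2220 × 253.1 g/m³ = 562.0 kg/d.
P_X = Y_obs · Q(S₀ − S) = 0.2593 × 562.0 = 145.7 kg VSS/d.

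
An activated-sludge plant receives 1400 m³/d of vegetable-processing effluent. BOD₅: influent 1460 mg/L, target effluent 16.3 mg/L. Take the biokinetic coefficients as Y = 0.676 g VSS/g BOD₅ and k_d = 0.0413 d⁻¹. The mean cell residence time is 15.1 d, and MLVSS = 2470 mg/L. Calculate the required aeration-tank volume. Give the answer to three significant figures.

Rearranging the biomass balance for a CMAS with decay, V = Y·Q·ΔS·θ_c / [X·(1+k_d θ_c)] = 0.676 × 1400 × (1460 − 16.3) × 15.1 / [2470 × (1 + 0.0413 × 15.1)] = 2.06×10^7 / 4010 = 5145 m³.

V ≈ 5140 m³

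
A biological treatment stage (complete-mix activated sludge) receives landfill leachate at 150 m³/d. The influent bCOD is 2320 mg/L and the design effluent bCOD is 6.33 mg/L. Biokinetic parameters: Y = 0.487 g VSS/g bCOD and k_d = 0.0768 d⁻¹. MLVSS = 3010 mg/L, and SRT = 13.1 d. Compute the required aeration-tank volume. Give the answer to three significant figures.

Rearranging the biomass balance for a CMAS with decay, V = Y·Q·ΔS·θ_c / [X·(1+k_d θ_c)] = 0.487 × 150 × (2320 − 6.33) × 13.1 / [3010 × (1 + 0.0768 × 13.1)] = 2.21×10^6 / 6038 = 366.7 m³.

V ≈ 367 m³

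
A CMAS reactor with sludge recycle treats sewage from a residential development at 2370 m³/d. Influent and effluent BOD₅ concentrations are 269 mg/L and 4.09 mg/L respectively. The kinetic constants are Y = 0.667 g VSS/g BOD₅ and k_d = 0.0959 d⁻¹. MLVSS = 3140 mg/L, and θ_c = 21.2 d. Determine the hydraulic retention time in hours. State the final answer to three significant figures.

From the SRT design equation V = Y Q (S₀−S) θ_c / [X (1 + k_d θ_c)] = 0.667 × 2370 × (269 − 4.09) × 21.2 / [3140 × (1 + 0.0959 × 21.2)] = 8.88×10^6 / 9524 = 932.2 m³.
τ = V/Q = 932.2/2370 = 0.3933 d, or 9.440 h.

τ ≈ 9.44 h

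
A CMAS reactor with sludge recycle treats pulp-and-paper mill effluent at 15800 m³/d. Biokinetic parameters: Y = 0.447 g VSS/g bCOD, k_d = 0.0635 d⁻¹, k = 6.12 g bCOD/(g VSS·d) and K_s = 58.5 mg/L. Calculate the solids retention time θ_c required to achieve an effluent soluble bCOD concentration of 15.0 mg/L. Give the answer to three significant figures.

From 1/θ_c = Y·k·S/(K_s + S) − k_d: Y·k·S/(K_s+S) = 0.447 × 6.12 × 15.0 / (58.5 + 15.0) = 0.5583 d⁻¹.
Then 1/θ_c = μ − k_d = 0.5583 − 0.0635 = 0.4948 d⁻¹, giving θ_c = 2.021 d.

θ_c ≈ 2.02 d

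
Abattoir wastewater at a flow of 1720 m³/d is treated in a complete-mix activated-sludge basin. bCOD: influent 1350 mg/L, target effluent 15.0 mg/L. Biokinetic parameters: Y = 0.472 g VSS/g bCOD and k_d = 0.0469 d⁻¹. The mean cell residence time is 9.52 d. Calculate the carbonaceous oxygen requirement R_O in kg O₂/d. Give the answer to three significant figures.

R_O ≈ 1230 kg O₂/d

Y_obs = Y / (1 + k_d θ_c) = 0.472 / (1 + 0.0469 × 9.52) = 0.472 / 1.446 = 0.3263.
Q·(S₀ − S) = 1720 × (1350 − 15.0) × 10⁻³ = 2296 kg/d removed.
Net sludge production P_X = 0.3263 × 2296 = 749.3 kg VSS/d.
R_O = Q·(S₀ − S) − 1.42·P_X = 2296 − 1.42 × 749.3 = 1232 kg O₂/d.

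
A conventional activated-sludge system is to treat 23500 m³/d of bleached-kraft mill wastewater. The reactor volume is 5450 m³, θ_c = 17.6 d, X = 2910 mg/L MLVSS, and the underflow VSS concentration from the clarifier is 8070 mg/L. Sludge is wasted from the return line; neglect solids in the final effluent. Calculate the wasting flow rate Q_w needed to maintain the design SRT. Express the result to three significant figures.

Q_w ≈ 112 m³/d

θ_c = V·X/(Q_w·X_r) when wasting from the recycle, so Q_w = V·X/(θ_c·X_r) = 5450 × 2910 / (17.6 × 8070) = 111.7 m³/d.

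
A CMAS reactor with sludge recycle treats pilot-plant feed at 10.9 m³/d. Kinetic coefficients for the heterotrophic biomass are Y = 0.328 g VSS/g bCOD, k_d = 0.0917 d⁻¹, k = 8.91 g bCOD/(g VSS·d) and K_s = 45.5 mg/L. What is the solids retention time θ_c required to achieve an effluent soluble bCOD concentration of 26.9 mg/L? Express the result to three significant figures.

Specific growth rate at S = 26.9 mg/L: μ = YkS/(K_s+S) = 0.328·8.91·26.9/(45.5+26.9) = 1.086 d⁻¹.
Then 1/θ_c = μ − k_d = 1.086 − 0.0917 = 0.9941 d⁻¹, giving θ_c = 1.006 d.

θ_c ≈ 1.01 d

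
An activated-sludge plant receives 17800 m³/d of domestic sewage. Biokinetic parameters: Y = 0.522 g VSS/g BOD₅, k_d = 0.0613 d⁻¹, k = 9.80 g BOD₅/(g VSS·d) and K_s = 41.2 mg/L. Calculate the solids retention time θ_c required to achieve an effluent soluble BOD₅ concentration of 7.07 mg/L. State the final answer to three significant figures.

θ_c ≈ 1.45 d

At the target effluent, Y k S/(K_s+S) = 0.522×9.80×7.07/48.27 = 0.7493 d⁻¹.
1/θ_c = 0.7493 − 0.0613 = 0.6880 d⁻¹, so θ_c = 1.454 d.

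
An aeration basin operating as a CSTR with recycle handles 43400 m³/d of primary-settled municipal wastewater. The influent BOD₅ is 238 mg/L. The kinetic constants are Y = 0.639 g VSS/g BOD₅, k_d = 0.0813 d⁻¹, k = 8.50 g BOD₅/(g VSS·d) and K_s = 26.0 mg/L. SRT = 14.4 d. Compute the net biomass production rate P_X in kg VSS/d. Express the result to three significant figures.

For a completely mixed reactor with recycle the Lawrence–McCarty relation gives S = K_s·(1 + k_d·θ_c) / [θ_c·(Y·k − k_d) − 1] = 26.0 × (1 + 0.0813 × 14.4) / [14.4 × (0.639 × 8.50 − 0.0813) − 1] = 56.44 / 76.04 = 0.7422 mg/L.
Observed yield with endogenous decay: Y_obs = Y / (1 + k_d·θ_c) = 0.639 / (1 + 0.0813 × 14.4) = 0.639 / 2.171 = 0.2944 g VSS/g BOD₅.
Substrate removed = Q·(S₀ − S) = 43400 m³/d × (238 − 0.742) g/m³ = 1.03×10^7 g/d = 10297 kg/d.
Biomass produced: P_X = Y_obs·Q·ΔS = 0.2944 × 10297 ≈ 3031 kg VSS/d.

P_X ≈ 3030 kg VSS/d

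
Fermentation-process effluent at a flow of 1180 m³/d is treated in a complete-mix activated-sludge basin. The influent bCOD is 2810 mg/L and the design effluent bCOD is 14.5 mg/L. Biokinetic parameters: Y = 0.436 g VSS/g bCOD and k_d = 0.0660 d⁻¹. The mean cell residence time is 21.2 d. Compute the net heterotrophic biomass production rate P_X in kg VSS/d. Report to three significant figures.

P_X ≈ 599 kg VSS/d

The observed yield is Y_obs = Y/(1 + k_d·θ_c) = 0.436 / (1 + 0.0660 × 21.2) = 0.436 / 2.399 = 0.1817 g VSS per g bCOD removed.
Mass of bCOD removed per day: Q(S₀ − S) = 1180 × 2796 g/m³ = 3299 kg/d.
Biomass produced: P_X = Y_obs·Q·ΔS = 0.1817 × 3299 ≈ 599.5 kg VSS/d.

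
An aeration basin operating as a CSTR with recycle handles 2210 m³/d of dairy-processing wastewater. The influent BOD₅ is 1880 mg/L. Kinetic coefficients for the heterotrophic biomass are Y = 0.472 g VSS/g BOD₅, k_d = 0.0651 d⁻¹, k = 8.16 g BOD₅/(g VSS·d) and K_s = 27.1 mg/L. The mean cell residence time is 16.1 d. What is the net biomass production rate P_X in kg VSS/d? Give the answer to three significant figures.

From the Monod/SRT balance for a CMAS, S = K_s·(1+k_d θ_c)/[θ_c·(Y k − k_d) − 1] = 27.1 × (1 + 0.0651 × 16.1) / [16.1 × (0.472 × 8.16 − 0.0651) − 1] = 55.50 / 59.96 = 0.9257 mg/L.
Correct the yield for decay: Y_obs = Y/(1 + k_d θ_c) = 0.472 / (1 + 0.0651 × 16.1) = 0.472 / 2.048 = 0.2305.
Mass of BOD₅ removed per day: Q(S₀ − S) = 2210 × 1879 g/m³ = 4153 kg/d.
P_X = Y_obs · Q(S₀ − S) = 0.2305 × 4153 = 957.0 kg VSS/d.

P_X ≈ 957 kg VSS/d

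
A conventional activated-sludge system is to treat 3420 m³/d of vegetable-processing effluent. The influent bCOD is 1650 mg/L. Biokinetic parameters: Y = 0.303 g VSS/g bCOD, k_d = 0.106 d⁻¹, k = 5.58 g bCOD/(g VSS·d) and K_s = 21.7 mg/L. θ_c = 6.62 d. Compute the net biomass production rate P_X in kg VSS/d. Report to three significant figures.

P_X ≈ 1000 kg VSS/d

Effluent substrate depends only on kinetics and SRT: S = K_s(1 + k_d θ_c) / [θ_c(Yk − k_d) − 1] = 21.7 × (1 + 0.106 × 6.62) / [6.62 × (0.303 × 5.58 − 0.106) − 1] = 36.93 / 9.491 = 3.891 mg/L.
Y_obs = Y / (1 + k_d θ_c) = 0.303 / (1 + 0.106 × 6.62) = 0.303 / 1.702 = 0.1781.
Q·(S₀ − S) = 3420 × (1650 − 3.89) × 10⁻³ = 5630 kg/d removed.
So the net sludge growth is P_X = 0.1781 × 5630 = 1002 kg VSS/d.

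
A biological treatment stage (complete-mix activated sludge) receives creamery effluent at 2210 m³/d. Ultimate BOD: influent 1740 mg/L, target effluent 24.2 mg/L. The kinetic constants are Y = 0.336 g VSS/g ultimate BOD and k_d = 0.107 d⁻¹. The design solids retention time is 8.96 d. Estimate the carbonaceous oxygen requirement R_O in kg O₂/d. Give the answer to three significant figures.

Correct the yield for decay: Y_obs = Y/(1 + k_d θ_c) = 0.336 / (1 + 0.107 × 8.96) = 0.336 / 1.959 = 0.1715.
Mass of ultimate BOD removed per day: Q(S₀ − S) = 2210 × 1716 g/m³ = 3792 kg/d.
Biomass synthesised: P_X = Y_obs × 3792 = 650.5 kg VSS/d.
Carbonaceous O₂ demand = substrate oxidised − cell-mass equivalent = 3792 − 1.42 × 650.5 = 2868 kg O₂/d.

R_O ≈ 2870 kg O₂/d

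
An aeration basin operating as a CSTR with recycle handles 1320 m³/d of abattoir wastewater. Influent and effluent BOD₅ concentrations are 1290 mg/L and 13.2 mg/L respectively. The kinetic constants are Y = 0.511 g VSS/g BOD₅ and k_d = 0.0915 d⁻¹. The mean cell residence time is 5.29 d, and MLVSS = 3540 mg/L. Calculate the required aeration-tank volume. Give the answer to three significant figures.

From the SRT design equation V = Y Q (S₀−S) θ_c / [X (1 + k_d θ_c)] = 0.511 × 1320 × (1290 − 13.2) × 5.29 / [3540 × (1 + 0.0915 × 5.29)] = 4.56×10^6 / 5253 = 867.2 m³.

V ≈ 867 m³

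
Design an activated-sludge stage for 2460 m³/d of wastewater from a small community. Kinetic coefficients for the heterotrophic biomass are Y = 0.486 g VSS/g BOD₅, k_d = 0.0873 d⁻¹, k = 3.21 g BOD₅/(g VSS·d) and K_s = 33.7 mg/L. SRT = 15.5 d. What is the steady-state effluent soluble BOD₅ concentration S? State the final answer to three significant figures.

Effluent substrate depends only on kinetics and SRT: S = K_s(1 + k_d θ_c) / [θ_c(Yk − k_d) − 1] = 33.7 × (1 + 0.0873 × 15.5) / [15.5 × (0.486 × 3.21 − 0.0873) − 1] = 79.30 / 21.83 = 3.633 mg/L.

S ≈ 3.63 mg/L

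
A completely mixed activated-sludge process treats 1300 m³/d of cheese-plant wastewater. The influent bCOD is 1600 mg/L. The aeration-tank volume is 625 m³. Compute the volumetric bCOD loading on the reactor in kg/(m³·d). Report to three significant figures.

Volumetric loading L_v = Q·S₀ / V = 1300 × 1600 g/m³ / 625.0 m³ = 3328 g/(m³·d) = 3.328 kg bCOD/(m³·d).

L_v ≈ 3.33 kg bCOD/(m³·d)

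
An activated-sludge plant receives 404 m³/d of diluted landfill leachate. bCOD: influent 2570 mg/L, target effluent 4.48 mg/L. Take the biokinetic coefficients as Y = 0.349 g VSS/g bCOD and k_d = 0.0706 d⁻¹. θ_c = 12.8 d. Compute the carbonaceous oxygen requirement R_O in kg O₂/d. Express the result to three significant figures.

Correct the yield for decay: Y_obs = Y/(1 + k_d θ_c) = 0.349 / (1 + 0.0706 × 12.8) = 0.349 / 1.904 = 0.1833.
Mass of bCOD removed per day: Q(S₀ − S) = 404 × 2566 g/m³ = 1036 kg/d.
Biomass synthesised: P_X = Y_obs × 1036 = 190.0 kg VSS/d.
Carbonaceous O₂ demand = substrate oxidised − cell-mass equivalent = 1036 − 1.42 × 190.0 = 766.6 kg O₂/d.

R_O ≈ 767 kg O₂/d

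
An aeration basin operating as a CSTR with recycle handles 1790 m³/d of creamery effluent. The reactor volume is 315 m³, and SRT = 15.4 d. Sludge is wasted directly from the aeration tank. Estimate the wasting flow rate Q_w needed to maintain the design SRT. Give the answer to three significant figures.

Q_w ≈ 20.5 m³/d

For wasting at MLVSS concentration, Q_w = V/θ_c = 315.0/15.4 = 20.45 m³/d.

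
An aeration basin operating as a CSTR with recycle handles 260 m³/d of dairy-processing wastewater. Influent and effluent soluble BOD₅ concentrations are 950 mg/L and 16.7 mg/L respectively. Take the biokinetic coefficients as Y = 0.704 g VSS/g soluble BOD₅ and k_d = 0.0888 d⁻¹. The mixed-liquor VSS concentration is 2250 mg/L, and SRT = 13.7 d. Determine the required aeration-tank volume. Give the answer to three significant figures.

V ≈ 469 m³

From the SRT design equation V = Y Q (S₀−S) θ_c / [X (1 + k_d θ_c)] = 0.704 × 260 × (950 − 16.7) × 13.7 / [2250 × (1 + 0.0888 × 13.7)] = 2.34×10^6 / 4987 = 469.3 m³.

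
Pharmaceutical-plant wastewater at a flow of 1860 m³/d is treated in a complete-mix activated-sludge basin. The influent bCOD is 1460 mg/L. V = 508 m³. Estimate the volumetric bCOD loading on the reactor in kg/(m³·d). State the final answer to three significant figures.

Volumetric loading L_v = Q·S₀ / V = 1860 × 1460 g/m³ / 508.0 m³ = 5346 g/(m³·d) = 5.346 kg bCOD/(m³·d).

L_v ≈ 5.35 kg bCOD/(m³·d)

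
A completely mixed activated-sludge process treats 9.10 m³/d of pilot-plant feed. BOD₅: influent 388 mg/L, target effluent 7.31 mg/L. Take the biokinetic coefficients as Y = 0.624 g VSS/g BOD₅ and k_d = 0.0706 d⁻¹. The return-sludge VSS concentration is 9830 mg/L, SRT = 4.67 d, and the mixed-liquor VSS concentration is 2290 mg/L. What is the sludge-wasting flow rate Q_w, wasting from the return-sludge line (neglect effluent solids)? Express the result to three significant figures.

Q_w ≈ 0.165 m³/d

From the SRT design equation V = Y Q (S₀−S) θ_c / [X (1 + k_d θ_c)] = 0.624 × 9.10 × (388 − 7.31) × 4.67 / [2290 × (1 + 0.0706 × 4.67)] = 1.01×10^4 / 3045 = 3.315 m³.
Q_w = (V·X)/(θ_c X_r) = 3.315 × 2290 / (4.67 × 9830) = 0.1654 m³/d.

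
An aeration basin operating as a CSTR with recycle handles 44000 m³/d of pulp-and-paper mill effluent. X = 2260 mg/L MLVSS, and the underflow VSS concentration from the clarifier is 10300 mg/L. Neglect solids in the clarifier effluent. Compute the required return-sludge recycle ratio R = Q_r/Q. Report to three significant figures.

Mass balance around the secondary clarifier (neglecting effluent solids): R = X / (X_r − X) = 2260 / (10300 − 2260) = 0.2811.

R ≈ 0.281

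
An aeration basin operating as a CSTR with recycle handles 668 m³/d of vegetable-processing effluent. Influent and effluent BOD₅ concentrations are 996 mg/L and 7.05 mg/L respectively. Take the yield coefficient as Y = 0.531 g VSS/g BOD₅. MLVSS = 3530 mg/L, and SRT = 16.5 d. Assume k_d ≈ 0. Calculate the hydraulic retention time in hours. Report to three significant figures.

τ ≈ 58.9 h

With k_d = 0 the design equation reduces to V = Y Q (S₀−S) θ_c / X = 0.531 × 668 × (996 − 7.05) × 16.5 / 3530 = 1640 m³.
Hydraulic retention time τ = V/Q = 1640 / 668 = 2.455 d = 58.91 h.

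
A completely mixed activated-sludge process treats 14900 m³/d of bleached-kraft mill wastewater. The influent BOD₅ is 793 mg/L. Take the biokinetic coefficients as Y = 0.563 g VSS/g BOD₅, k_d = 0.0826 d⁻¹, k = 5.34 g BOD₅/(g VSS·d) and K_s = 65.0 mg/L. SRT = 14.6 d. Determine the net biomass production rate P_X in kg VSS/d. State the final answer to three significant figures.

P_X ≈ 3000 kg VSS/d

From the Monod/SRT balance for a CMAS, S = K_s·(1+k_d θ_c)/[θ_c·(Y k − k_d) − 1] = 65.0 × (1 + 0.0826 × 14.6) / [14.6 × (0.563 × 5.34 − 0.0826) − 1] = 143.4 / 41.69 = 3.440 mg/L.
The observed yield is Y_obs = Y/(1 + k_d·θ_c) = 0.563 / (1 + 0.0826 × 14.6) = 0.563 / 2.206 = 0.2552 g VSS per g BOD₅ removed.
Substrate removed = Q·(S₀ − S) = 14900 m³/d × (793 − 3.44) g/m³ = 1.18×10^7 g/d = 11764 kg/d.
Net biomass production P_X = Y_obs × Q·(S₀ − S) = 0.2552 × 11764 = 3002 kg VSS/d.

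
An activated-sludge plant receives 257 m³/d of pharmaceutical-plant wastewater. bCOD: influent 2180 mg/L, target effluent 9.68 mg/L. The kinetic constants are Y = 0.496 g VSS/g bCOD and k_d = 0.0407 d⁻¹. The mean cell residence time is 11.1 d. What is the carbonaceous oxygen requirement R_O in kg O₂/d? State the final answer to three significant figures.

R_O ≈ 287 kg O₂/d

Y_obs = Y / (1 + k_d θ_c) = 0.496 / (1 + 0.0407 × 11.1) = 0.496 / 1.452 = 0.3417.
Substrate removed = Q·(S₀ − S) = 257 m³/d × (2180 − 9.68) g/m³ = 5.58×10^5 g/d = 557.8 kg/d.
Biomass synthesised: P_X = Y_obs × 557.8 = 190.6 kg VSS/d.
R_O = Q·ΔS − 1.42 P_X = 557.8 − 270.6 = 287.2 kg O₂/d.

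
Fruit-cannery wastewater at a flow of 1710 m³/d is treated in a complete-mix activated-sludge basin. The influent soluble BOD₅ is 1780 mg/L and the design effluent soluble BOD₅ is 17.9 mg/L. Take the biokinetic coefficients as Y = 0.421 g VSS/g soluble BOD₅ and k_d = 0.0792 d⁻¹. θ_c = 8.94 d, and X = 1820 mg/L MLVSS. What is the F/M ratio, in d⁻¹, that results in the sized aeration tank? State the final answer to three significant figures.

F/M ≈ 0.458 d⁻¹

Steady-state biomass mass balance: V·X·(1 + k_d·θ_c) = Y·Q·(S₀ − S)·θ_c, so V = 0.421 × 1710 × (1780 − 17.9) × 8.94 / [1820 × (1 + 0.0792 × 8.94)] = 1.13×10^7 / 3109 = 3648 m³.
Food-to-microorganism ratio F/M = Q S₀ / (V X) = 1710 × 1780 / (3648 × 1820) = 0.4584 d⁻¹.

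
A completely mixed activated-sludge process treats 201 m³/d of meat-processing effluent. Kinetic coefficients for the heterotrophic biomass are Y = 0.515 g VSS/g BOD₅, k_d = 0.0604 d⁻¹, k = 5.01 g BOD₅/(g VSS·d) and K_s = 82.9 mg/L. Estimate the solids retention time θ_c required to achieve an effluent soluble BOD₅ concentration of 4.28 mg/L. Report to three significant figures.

Specific growth rate at S = 4.28 mg/L: μ = YkS/(K_s+S) = 0.515·5.01·4.28/(82.9+4.28) = 0.1267 d⁻¹.
Then 1/θ_c = μ − k_d = 0.1267 − 0.0604 = 0.06627 d⁻¹, giving θ_c = 15.09 d.

θ_c ≈ 15.1 d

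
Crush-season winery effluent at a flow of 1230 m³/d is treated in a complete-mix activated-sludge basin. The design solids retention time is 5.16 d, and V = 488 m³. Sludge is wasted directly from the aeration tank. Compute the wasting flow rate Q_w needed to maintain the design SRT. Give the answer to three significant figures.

Q_w ≈ 94.6 m³/d

With mixed-liquor wasting, θ_c = V/Q_w, so Q_w = V/θ_c = 488.0/5.16 = 94.57 m³/d.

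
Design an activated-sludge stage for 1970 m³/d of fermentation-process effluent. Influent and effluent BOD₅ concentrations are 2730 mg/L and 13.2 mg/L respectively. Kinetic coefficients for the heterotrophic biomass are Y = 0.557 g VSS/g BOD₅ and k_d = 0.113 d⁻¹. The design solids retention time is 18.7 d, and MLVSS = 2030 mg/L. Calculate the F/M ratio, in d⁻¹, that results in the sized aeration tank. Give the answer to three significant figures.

F/M ≈ 0.300 d⁻¹

Rearranging the biomass balance for a CMAS with decay, V = Y·Q·ΔS·θ_c / [X·(1+k_d θ_c)] = 0.557 × 1970 × (2730 − 13.2) × 18.7 / [2030 × (1 + 0.113 × 18.7)] = 5.57×10^7 / 6320 = 8821 m³.
Food-to-microorganism ratio F/M = Q S₀ / (V X) = 1970 × 2730 / (8821 × 2030) = 0.3003 d⁻¹.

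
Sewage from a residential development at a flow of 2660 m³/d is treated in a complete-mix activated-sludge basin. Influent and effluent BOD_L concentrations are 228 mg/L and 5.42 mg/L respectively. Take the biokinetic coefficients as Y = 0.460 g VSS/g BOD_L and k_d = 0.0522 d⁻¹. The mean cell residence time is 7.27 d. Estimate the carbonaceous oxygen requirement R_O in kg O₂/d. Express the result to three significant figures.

The observed yield is Y_obs = Y/(1 + k_d·θ_c) = 0.460 / (1 + 0.0522 × 7.27) = 0.460 / 1.379 = 0.3335 g VSS per g BOD_L removed.
Substrate removed = Q·(S₀ − S) = 2660 m³/d × (228 − 5.42) g/m³ = 5.92×10^5 g/d = 592.1 kg/d.
P_X = Y_obs·Q·(S₀ − S) = 0.3335 × 592.1 = 197.4 kg VSS/d.
R_O = Q·ΔS − 1.42 P_X = 592.1 − 280.3 = 311.7 kg O₂/d.

R_O ≈ 312 kg O₂/d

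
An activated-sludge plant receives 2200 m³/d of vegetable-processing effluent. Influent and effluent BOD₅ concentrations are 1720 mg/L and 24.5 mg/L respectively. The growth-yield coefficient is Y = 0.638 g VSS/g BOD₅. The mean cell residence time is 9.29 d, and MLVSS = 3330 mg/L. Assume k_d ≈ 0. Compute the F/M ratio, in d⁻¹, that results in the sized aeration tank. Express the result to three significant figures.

Biomass mass balance (decay neglected): V·X = Y·Q·(S₀ − S)·θ_c, so V = 0.638 × 2200 × (1720 − 24.5) × 9.29 / 3330 = 6639 m³.
F/M = Q·S₀ / (V·X) = 2200 × 1720 / (6639 × 3330) = 0.1712 g BOD₅·(g VSS·d)⁻¹.

F/M ≈ 0.171 d⁻¹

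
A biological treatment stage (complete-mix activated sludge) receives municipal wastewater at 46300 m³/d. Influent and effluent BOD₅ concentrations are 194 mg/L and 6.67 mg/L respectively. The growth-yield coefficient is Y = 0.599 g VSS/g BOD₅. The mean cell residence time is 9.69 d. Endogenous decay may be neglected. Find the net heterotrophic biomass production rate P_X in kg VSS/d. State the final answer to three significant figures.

With endogenous decay neglected, the observed yield equals the true yield: Y_obs = Y = 0.599 g VSS/g BOD₅.
ΔS = 194 − 6.67 = 187.3 mg/L, so the substrate removal rate is 46300 × 187.3/1000 = 8673 kg BOD₅/d.
So the net sludge growth is P_X = 0.5990 × 8673 = 5195 kg VSS/d.

P_X ≈ 5200 kg VSS/d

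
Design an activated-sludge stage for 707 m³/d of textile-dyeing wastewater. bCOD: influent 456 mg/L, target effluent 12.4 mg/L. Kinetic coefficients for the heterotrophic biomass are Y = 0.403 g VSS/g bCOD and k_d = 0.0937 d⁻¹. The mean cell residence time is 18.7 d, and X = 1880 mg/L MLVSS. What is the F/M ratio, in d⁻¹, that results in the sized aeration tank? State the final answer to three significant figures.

Steady-state biomass mass balance: V·X·(1 + k_d·θ_c) = Y·Q·(S₀ − S)·θ_c, so V = 0.403 × 707 × (456 − 12.4) × 18.7 / [1880 × (1 + 0.0937 × 18.7)] = 2.36×10^6 / 5174 = 456.8 m³.
F/M = applied load / biomass = Q·S₀/(V·X) = 707 × 456 / (456.8 × 1880) = 0.3754 d⁻¹.

F/M ≈ 0.375 d⁻¹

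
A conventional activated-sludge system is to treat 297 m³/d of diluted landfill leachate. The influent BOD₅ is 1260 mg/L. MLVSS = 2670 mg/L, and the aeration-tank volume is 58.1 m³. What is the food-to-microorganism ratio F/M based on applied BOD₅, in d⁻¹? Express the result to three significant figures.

F/M = applied load / biomass = Q·S₀/(V·X) = 297 × 1260 / (58.10 × 2670) = 2.412 d⁻¹.

F/M ≈ 2.41 d⁻¹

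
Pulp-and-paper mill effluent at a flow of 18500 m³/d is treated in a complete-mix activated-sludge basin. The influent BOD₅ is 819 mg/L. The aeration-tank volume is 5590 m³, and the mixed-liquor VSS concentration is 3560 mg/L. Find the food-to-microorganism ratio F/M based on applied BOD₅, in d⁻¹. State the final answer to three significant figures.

F/M ≈ 0.761 d⁻¹

F/M = applied load / biomass = Q·S₀/(V·X) = 18500 × 819 / (5590 × 3560) = 0.7614 d⁻¹.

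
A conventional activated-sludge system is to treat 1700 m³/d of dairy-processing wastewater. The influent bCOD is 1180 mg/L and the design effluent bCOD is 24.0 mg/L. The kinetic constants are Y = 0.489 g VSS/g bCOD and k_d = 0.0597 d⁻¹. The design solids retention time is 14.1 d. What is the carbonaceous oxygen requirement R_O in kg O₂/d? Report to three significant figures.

The observed yield is Y_obs = Y/(1 + k_d·θ_c) = 0.489 / (1 + 0.0597 × 14.1) = 0.489 / 1.842 = 0.2655 g VSS per g bCOD removed.
Mass of bCOD removed per day: Q(S₀ − S) = 1700 × 1156 g/m³ = 1965 kg/d.
Net sludge production P_X = 0.2655 × 1965 = 521.8 kg VSS/d.
Carbonaceous O₂ demand = substrate oxidised − cell-mass equivalent = 1965 − 1.42 × 521.8 = 1224 kg O₂/d.

R_O ≈ 1220 kg O₂/d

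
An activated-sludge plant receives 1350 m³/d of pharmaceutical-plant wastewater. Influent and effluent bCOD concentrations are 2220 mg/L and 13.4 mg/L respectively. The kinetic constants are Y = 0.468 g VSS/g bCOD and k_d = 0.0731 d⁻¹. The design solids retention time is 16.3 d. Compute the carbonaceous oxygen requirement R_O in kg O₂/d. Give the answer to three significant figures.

The observed yield is Y_obs = Y/(1 + k_d·θ_c) = 0.468 / (1 + 0.0731 × 16.3) = 0.468 / 2.192 = 0.2135 g VSS per g bCOD removed.
Mass of bCOD removed per day: Q(S₀ − S) = 1350 × 2207 g/m³ = 2979 kg/d.
Net sludge production P_X = 0.2135 × 2979 = 636.1 kg VSS/d.
R_O = Q·ΔS − 1.42 P_X = 2979 − 903.3 = 2076 kg O₂/d.

R_O ≈ 2080 kg O₂/d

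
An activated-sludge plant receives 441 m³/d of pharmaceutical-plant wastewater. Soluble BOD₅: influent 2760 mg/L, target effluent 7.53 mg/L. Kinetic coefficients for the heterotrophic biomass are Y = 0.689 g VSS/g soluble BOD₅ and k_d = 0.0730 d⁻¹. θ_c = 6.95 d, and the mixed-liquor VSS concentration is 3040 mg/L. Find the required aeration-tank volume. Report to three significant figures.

Steady-state biomass mass balance: V·X·(1 + k_d·θ_c) = Y·Q·(S₀ − S)·θ_c, so V = 0.689 × 441 × (2760 − 7.53) × 6.95 / [3040 × (1 + 0.0730 × 6.95)] = 5.81×10^6 / 4582 = 1268 m³.

V ≈ 1270 m³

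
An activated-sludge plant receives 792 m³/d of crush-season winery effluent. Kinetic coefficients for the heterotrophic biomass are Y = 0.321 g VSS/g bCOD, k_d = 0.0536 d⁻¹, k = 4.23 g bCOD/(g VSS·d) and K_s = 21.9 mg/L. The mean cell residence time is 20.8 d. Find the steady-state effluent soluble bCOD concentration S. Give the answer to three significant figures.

From the Monod/SRT balance for a CMAS, S = K_s·(1+k_d θ_c)/[θ_c·(Y k − k_d) − 1] = 21.9 × (1 + 0.0536 × 20.8) / [20.8 × (0.321 × 4.23 − 0.0536) − 1] = 46.32 / 26.13 = 1.773 mg/L.

S ≈ 1.77 mg/L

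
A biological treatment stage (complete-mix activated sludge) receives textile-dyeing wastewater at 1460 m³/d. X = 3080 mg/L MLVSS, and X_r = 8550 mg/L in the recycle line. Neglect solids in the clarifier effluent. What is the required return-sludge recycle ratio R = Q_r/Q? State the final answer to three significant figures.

Mass balance around the secondary clarifier (neglecting effluent solids): R = X / (X_r − X) = 3080 / (8550 − 3080) = 0.5631.

R ≈ 0.563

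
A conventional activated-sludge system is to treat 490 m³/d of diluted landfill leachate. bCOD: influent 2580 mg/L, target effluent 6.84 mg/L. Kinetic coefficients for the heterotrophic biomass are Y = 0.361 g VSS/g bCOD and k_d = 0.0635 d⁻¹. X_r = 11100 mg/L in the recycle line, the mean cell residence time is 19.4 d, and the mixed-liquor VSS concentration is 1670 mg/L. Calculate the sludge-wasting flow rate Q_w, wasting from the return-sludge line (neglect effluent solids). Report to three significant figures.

From the SRT design equation V = Y Q (S₀−S) θ_c / [X (1 + k_d θ_c)] = 0.361 × 490 × (2580 − 6.84) × 19.4 / [1670 × (1 + 0.0635 × 19.4)] = 8.83×10^6 / 3727 = 2369 m³.
Q_w = (V·X)/(θ_c X_r) = 2369 × 1670 / (19.4 × 11100) = 18.37 m³/d.

Q_w ≈ 18.4 m³/d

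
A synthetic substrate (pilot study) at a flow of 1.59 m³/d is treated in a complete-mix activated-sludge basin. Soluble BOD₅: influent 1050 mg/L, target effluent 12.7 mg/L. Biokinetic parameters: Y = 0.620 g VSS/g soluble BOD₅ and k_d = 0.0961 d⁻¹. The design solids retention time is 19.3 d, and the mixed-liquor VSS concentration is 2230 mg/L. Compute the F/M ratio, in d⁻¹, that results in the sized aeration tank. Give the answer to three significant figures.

F/M ≈ 0.241 d⁻¹

Steady-state biomass mass balance: V·X·(1 + k_d·θ_c) = Y·Q·(S₀ − S)·θ_c, so V = 0.620 × 1.59 × (1050 − 12.7) × 19.3 / [2230 × (1 + 0.0961 × 19.3)] = 1.97×10^4 / 6366 = 3.100 m³.
F/M = applied load / biomass = Q·S₀/(V·X) = 1.59 × 1050 / (3.100 × 2230) = 0.2415 d⁻¹.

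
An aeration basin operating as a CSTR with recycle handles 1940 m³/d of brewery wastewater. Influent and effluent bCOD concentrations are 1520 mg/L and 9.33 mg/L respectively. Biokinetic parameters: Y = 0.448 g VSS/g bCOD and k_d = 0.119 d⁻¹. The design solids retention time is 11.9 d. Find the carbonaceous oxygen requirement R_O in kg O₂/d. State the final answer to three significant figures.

Observed yield with endogenous decay: Y_obs = Y / (1 + k_d·θ_c) = 0.448 / (1 + 0.119 × 11.9) = 0.448 / 2.416 = 0.1854 g VSS/g bCOD.
Substrate removed = Q·(S₀ − S) = 1940 m³/d × (1520 − 9.33) g/m³ = 2.93×10^6 g/d = 2931 kg/d.
P_X = Y_obs·Q·(S₀ − S) = 0.1854 × 2931 = 543.4 kg VSS/d.
R_O = Q·(S₀ − S) − 1.42·P_X = 2931 − 1.42 × 543.4 = 2159 kg O₂/d.

R_O ≈ 2160 kg O₂/d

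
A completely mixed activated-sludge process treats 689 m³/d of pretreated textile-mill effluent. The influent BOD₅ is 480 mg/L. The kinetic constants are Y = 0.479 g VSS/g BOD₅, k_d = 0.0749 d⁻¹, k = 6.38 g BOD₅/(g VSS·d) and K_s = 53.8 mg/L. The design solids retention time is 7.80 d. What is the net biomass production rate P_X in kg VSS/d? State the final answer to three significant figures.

From the Monod/SRT balance for a CMAS, S = K_s·(1+k_d θ_c)/[θ_c·(Y k − k_d) − 1] = 53.8 × (1 + 0.0749 × 7.80) / [7.80 × (0.479 × 6.38 − 0.0749) − 1] = 85.23 / 22.25 = 3.830 mg/L.
The observed yield is Y_obs = Y/(1 + k_d·θ_c) = 0.479 / (1 + 0.0749 × 7.80) = 0.479 / 1.584 = 0.3024 g VSS per g BOD₅ removed.
Substrate removed = Q·(S₀ − S) = 689 m³/d × (480 − 3.83) g/m³ = 3.28×10^5 g/d = 328.1 kg/d.
P_X = Y_obs · Q(S₀ − S) = 0.3024 × 328.1 = 99.20 kg VSS/d.

P_X ≈ 99.2 kg VSS/d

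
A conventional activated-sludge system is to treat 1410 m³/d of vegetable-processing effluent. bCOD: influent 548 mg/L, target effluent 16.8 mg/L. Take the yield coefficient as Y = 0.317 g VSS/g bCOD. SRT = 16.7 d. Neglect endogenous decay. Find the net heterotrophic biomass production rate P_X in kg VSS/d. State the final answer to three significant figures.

P_X ≈ 237 kg VSS/d

With endogenous decay neglected, the observed yield equals the true yield: Y_obs = Y = 0.317 g VSS/g bCOD.
Q·(S₀ − S) = 1410 × (548 − 16.8) × 10⁻³ = 749.0 kg/d removed.
So the net sludge growth is P_X = 0.3170 × 749.0 = 237.4 kg VSS/d.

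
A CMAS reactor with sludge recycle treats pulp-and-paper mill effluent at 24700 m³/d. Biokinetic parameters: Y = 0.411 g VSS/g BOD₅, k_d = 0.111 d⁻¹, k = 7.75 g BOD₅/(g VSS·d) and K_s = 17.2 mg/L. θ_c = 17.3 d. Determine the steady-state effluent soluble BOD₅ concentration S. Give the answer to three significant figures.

From the Monod/SRT balance for a CMAS, S = K_s·(1+k_d θ_c)/[θ_c·(Y k − k_d) − 1] = 17.2 × (1 + 0.111 × 17.3) / [17.3 × (0.411 × 7.75 − 0.111) − 1] = 50.23 / 52.18 = 0.9625 mg/L.

S ≈ 0.963 mg/L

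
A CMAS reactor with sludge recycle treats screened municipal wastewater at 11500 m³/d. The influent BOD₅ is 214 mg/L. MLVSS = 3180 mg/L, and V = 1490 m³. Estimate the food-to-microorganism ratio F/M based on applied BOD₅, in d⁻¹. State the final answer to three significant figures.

F/M ≈ 0.519 d⁻¹

F/M = applied load / biomass = Q·S₀/(V·X) = 11500 × 214 / (1490 × 3180) = 0.5194 d⁻¹.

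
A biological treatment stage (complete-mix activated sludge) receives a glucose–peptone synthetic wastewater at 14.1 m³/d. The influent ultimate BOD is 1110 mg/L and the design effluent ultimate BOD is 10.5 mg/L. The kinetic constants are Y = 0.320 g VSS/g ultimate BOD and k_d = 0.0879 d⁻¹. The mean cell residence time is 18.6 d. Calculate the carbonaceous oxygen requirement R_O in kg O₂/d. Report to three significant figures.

R_O ≈ 12.8 kg O₂/d

Observed yield with endogenous decay: Y_obs = Y / (1 + k_d·θ_c) = 0.320 / (1 + 0.0879 × 18.6) = 0.320 / 2.635 = 0.1214 g VSS/g ultimate BOD.
Substrate removed = Q·(S₀ − S) = 14.1 m³/d × (1110 − 10.5) g/m³ = 1.55×10^4 g/d = 15.50 kg/d.
Net sludge production P_X = 0.1214 × 15.50 = 1.883 kg VSS/d.
Carbonaceous O₂ demand = substrate oxidised − cell-mass equivalent = 15.50 − 1.42 × 1.883 = 12.83 kg O₂/d.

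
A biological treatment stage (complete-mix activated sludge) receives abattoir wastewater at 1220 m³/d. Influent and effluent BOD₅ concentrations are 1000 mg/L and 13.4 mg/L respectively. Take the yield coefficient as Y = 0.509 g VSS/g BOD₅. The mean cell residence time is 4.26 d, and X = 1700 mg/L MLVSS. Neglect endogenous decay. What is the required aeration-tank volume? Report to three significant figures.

Biomass mass balance (decay neglected): V·X = Y·Q·(S₀ − S)·θ_c, so V = 0.509 × 1220 × (1000 − 13.4) × 4.26 / 1700 = 1535 m³.

V ≈ 1540 m³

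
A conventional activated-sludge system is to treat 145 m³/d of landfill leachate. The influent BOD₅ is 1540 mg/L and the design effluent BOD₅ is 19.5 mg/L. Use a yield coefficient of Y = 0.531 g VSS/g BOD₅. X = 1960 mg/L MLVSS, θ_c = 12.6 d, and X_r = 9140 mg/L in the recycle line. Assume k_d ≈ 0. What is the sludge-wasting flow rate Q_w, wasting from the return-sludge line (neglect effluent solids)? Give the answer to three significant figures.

Q_w ≈ 12.8 m³/d

V·X = Y·Q·ΔS·θ_c gives V = 0.531 × 145 × (1540 − 19.5) × 12.6 / 1960 = 752.6 m³.
Q_w = (V·X)/(θ_c X_r) = 752.6 × 1960 / (12.6 × 9140) = 12.81 m³/d.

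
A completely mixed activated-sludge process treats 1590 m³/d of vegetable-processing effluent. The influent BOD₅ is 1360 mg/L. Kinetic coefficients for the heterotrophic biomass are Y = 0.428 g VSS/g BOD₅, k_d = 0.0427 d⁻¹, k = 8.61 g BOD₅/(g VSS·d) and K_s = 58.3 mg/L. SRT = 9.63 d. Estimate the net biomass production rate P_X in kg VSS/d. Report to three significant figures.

P_X ≈ 655 kg VSS/d

For a completely mixed reactor with recycle the Lawrence–McCarty relation gives S = K_s·(1 + k_d·θ_c) / [θ_c·(Y·k − k_d) − 1] = 58.3 × (1 + 0.0427 × 9.63) / [9.63 × (0.428 × 8.61 − 0.0427) − 1] = 82.27 / 34.08 = 2.414 mg/L.
Observed yield with endogenous decay: Y_obs = Y / (1 + k_d·θ_c) = 0.428 / (1 + 0.0427 × 9.63) = 0.428 / 1.411 = 0.3033 g VSS/g BOD₅.
Mass of BOD₅ removed per day: Q(S₀ − S) = 1590 × 1358 g/m³ = 2159 kg/d.
Net biomass production P_X = Y_obs × Q·(S₀ − S) = 0.3033 × 2159 = 654.7 kg VSS/d.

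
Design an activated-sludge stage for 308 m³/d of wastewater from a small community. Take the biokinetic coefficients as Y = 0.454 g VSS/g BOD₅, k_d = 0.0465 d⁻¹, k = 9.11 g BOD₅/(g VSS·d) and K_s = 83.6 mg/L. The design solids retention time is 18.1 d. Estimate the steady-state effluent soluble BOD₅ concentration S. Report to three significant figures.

S ≈ 2.11 mg/L

For a completely mixed reactor with recycle the Lawrence–McCarty relation gives S = K_s·(1 + k_d·θ_c) / [θ_c·(Y·k − k_d) − 1] = 83.6 × (1 + 0.0465 × 18.1) / [18.1 × (0.454 × 9.11 − 0.0465) − 1] = 154.0 / 73.02 = 2.109 mg/L.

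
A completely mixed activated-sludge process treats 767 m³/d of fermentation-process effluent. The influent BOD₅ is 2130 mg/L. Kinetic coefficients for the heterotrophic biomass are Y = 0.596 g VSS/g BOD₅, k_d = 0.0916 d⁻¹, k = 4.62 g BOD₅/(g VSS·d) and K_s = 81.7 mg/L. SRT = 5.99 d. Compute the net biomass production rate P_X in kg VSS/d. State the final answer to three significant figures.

For a completely mixed reactor with recycle the Lawrence–McCarty relation gives S = K_s·(1 + k_d·θ_c) / [θ_c·(Y·k − k_d) − 1] = 81.7 × (1 + 0.0916 × 5.99) / [5.99 × (0.596 × 4.62 − 0.0916) − 1] = 126.5 / 14.94 = 8.466 mg/L.
Y_obs = Y / (1 + k_d θ_c) = 0.596 / (1 + 0.0916 × 5.99) = 0.596 / 1.549 = 0.3848.
Substrate removed = Q·(S₀ − S) = 767 m³/d × (2130 − 8.47) g/m³ = 1.63×10^6 g/d = 1627 kg/d.
Biomass produced: P_X = Y_obs·Q·ΔS = 0.3848 × 1627 ≈ 626.2 kg VSS/d.

P_X ≈ 626 kg VSS/d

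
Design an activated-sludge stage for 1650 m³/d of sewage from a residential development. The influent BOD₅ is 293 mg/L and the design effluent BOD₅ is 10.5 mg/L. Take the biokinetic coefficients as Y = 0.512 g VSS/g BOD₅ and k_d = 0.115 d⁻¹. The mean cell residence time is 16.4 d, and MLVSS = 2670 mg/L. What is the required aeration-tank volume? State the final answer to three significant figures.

V ≈ 508 m³

From the SRT design equation V = Y Q (S₀−S) θ_c / [X (1 + k_d θ_c)] = 0.512 × 1650 × (293 − 10.5) × 16.4 / [2670 × (1 + 0.115 × 16.4)] = 3.91×10^6 / 7706 = 507.9 m³.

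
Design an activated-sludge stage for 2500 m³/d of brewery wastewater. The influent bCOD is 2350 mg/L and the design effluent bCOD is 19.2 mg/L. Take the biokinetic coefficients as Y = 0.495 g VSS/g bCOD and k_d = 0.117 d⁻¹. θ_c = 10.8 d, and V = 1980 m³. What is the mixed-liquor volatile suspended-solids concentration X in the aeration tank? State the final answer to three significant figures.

X ≈ 6950 mg/L

Solving the biomass balance for X: X = Y Q (S₀−S) θ_c / [V (1+k_d θ_c)] = 0.495 × 2500 × (2350 − 19.2) × 10.8 / [1980 × (1 + 0.117 × 10.8)] = 6950 mg/L.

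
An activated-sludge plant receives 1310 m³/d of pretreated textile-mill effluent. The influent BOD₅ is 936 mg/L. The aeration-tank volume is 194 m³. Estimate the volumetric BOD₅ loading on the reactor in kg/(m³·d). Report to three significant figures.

L_v = Q S₀ / V = 1310 × 936 × 10⁻³ / 194.0 = 6.320 kg/(m³·d).

L_v ≈ 6.32 kg BOD₅/(m³·d)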